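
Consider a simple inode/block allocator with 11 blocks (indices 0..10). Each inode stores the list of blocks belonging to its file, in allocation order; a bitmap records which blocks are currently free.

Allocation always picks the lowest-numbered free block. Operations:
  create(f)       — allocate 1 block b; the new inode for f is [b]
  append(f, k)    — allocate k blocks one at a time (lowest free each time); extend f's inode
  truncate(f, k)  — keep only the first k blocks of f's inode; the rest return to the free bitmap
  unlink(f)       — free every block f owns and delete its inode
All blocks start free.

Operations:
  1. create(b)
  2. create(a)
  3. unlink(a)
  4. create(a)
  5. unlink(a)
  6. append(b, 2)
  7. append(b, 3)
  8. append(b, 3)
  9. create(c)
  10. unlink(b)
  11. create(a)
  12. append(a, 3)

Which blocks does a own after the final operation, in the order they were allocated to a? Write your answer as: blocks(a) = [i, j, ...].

  1. create(b)  ⇒  F..........  {b→[0]}
  2. create(a)  ⇒  FF.........  {a→[1]; b→[0]}
  3. unlink(a)  ⇒  F..........  {b→[0]}
  4. create(a)  ⇒  FF.........  {a→[1]; b→[0]}
  5. unlink(a)  ⇒  F..........  {b→[0]}
  6. append(b, 2)  ⇒  FFF........  {b→[0, 1, 2]}
  7. append(b, 3)  ⇒  FFFFFF.....  {b→[0, 1, 2, 3, 4, 5]}
  8. append(b, 3)  ⇒  FFFFFFFFF..  {b→[0, 1, 2, 3, 4, 5, 6, 7, 8]}
  9. create(c)  ⇒  FFFFFFFFFF.  {b→[0, 1, 2, 3, 4, 5, 6, 7, 8]; c→[9]}
  10. unlink(b)  ⇒  .........F.  {c→[9]}
  11. create(a)  ⇒  F........F.  {a→[0]; c→[9]}
  12. append(a, 3)  ⇒  FFFF.....F.  {a→[0, 1, 2, 3]; c→[9]}

blocks(a) = [0, 1, 2, 3]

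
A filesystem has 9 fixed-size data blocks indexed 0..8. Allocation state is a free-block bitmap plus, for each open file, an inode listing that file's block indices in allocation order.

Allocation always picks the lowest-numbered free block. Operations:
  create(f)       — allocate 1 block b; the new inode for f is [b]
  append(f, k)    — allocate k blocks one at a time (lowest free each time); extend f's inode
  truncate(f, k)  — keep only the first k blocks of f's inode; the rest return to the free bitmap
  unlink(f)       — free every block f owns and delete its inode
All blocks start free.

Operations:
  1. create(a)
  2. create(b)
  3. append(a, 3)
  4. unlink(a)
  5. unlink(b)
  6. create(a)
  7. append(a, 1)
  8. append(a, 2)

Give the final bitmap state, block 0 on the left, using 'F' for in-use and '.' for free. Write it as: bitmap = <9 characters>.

  1. create(a)  ⇒  F........  {a→[0]}
  2. create(b)  ⇒  FF.......  {a→[0]; b→[1]}
  3. append(a, 3)  ⇒  FFFFF....  {a→[0, 2, 3, 4]; b→[1]}
  4. unlink(a)  ⇒  .F.......  {b→[1]}
  5. unlink(b)  ⇒  .........  {}
  6. create(a)  ⇒  F........  {a→[0]}
  7. append(a, 1)  ⇒  FF.......  {a→[0, 1]}
  8. append(a, 2)  ⇒  FFFF.....  {a→[0, 1, 2, 3]}

bitmap = FFFF.....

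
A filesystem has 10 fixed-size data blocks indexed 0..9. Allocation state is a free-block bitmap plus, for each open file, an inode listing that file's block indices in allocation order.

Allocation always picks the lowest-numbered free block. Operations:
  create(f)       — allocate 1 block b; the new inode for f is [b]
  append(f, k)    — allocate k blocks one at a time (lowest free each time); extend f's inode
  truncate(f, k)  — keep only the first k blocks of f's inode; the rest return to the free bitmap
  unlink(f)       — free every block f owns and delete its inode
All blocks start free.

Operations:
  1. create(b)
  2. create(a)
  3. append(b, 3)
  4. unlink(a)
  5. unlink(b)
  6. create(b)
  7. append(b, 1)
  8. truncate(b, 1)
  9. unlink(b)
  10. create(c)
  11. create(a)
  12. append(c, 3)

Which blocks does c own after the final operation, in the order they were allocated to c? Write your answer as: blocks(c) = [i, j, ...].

  1. create(b)  ⇒  F.........  {b→[0]}
  2. create(a)  ⇒  FF........  {a→[1]; b→[0]}
  3. append(b, 3)  ⇒  FFFFF.....  {a→[1]; b→[0, 2, 3, 4]}
  4. unlink(a)  ⇒  F.FFF.....  {b→[0, 2, 3, 4]}
  5. unlink(b)  ⇒  ..........  {}
  6. create(b)  ⇒  F.........  {b→[0]}
  7. append(b, 1)  ⇒  FF........  {b→[0, 1]}
  8. truncate(b, 1)  ⇒  F.........  {b→[0]}
  9. unlink(b)  ⇒  ..........  {}
  10. create(c)  ⇒  F.........  {c→[0]}
  11. create(a)  ⇒  FF........  {a→[1]; c→[0]}
  12. append(c, 3)  ⇒  FFFFF.....  {a→[1]; c→[0, 2, 3, 4]}

blocks(c) = [0, 2, 3, 4]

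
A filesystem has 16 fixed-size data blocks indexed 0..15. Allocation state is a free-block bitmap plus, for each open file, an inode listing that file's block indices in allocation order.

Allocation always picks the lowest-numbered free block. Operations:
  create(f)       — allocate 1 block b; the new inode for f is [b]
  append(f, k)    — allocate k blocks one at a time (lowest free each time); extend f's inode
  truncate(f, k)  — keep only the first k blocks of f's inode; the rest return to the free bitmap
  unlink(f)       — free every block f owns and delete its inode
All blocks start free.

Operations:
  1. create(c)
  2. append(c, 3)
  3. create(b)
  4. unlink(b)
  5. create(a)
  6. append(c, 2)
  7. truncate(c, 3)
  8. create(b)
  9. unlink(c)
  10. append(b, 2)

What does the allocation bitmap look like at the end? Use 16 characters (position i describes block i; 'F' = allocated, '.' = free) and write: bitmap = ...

  1. create(c)  ⇒  F...............  {c→[0]}
  2. append(c, 3)  ⇒  FFFF............  {c→[0, 1, 2, 3]}
  3. create(b)  ⇒  FFFFF...........  {b→[4]; c→[0, 1, 2, 3]}
  4. unlink(b)  ⇒  FFFF............  {c→[0, 1, 2, 3]}
  5. create(a)  ⇒  FFFFF...........  {a→[4]; c→[0, 1, 2, 3]}
  6. append(c, 2)  ⇒  FFFFFFF.........  {a→[4]; c→[0, 1, 2, 3, 5, 6]}
  7. truncate(c, 3)  ⇒  FFF.F...........  {a→[4]; c→[0, 1, 2]}
  8. create(b)  ⇒  FFFFF...........  {a→[4]; b→[3]; c→[0, 1, 2]}
  9. unlink(c)  ⇒  ...FF...........  {a→[4]; b→[3]}
  10. append(b, 2)  ⇒  FF.FF...........  {a→[4]; b→[3, 0, 1]}

bitmap = FF.FF...........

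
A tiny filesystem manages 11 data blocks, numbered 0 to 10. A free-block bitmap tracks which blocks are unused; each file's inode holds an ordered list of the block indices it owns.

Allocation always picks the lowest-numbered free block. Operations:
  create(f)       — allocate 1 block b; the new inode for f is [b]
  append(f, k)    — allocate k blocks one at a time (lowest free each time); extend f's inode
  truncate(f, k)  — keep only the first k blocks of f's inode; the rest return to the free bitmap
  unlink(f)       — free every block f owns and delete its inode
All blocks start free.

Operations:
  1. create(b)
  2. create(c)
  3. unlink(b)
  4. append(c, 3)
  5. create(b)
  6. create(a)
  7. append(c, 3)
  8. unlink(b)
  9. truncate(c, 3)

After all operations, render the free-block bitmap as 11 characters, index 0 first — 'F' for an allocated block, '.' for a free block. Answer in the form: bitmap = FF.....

bitmap = FFF..F.....

create(b): bitmap=F.......... | b=[0]
create(c): bitmap=FF......... | b=[0] c=[1]
unlink(b): bitmap=.F......... | c=[1]
append(c, 3): bitmap=FFFF....... | c=[1, 0, 2, 3]
create(b): bitmap=FFFFF...... | b=[4] c=[1, 0, 2, 3]
create(a): bitmap=FFFFFF..... | a=[5] b=[4] c=[1, 0, 2, 3]
append(c, 3): bitmap=FFFFFFFFF.. | a=[5] b=[4] c=[1, 0, 2, 3, 6, 7, 8]
unlink(b): bitmap=FFFF.FFFF.. | a=[5] c=[1, 0, 2, 3, 6, 7, 8]
truncate(c, 3): bitmap=FFF..F..... | a=[5] c=[1, 0, 2]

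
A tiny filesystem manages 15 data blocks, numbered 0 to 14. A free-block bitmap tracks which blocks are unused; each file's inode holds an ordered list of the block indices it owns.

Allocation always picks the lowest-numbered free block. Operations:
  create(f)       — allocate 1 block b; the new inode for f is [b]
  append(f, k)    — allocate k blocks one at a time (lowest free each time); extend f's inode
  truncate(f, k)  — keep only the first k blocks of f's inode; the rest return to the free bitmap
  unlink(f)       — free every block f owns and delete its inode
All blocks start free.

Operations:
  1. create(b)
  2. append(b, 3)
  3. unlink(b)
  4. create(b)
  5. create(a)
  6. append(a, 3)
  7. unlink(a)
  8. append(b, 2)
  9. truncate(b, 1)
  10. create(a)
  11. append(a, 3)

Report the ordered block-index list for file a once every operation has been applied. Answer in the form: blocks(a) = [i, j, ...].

create(b): bitmap=F.............. | b=[0]
append(b, 3): bitmap=FFFF........... | b=[0, 1, 2, 3]
unlink(b): bitmap=............... | 
create(b): bitmap=F.............. | b=[0]
create(a): bitmap=FF............. | a=[1] b=[0]
append(a, 3): bitmap=FFFFF.......... | a=[1, 2, 3, 4] b=[0]
unlink(a): bitmap=F.............. | b=[0]
append(b, 2): bitmap=FFF............ | b=[0, 1, 2]
truncate(b, 1): bitmap=F.............. | b=[0]
create(a): bitmap=FF............. | a=[1] b=[0]
append(a, 3): bitmap=FFFFF.......... | a=[1, 2, 3, 4] b=[0]

blocks(a) = [1, 2, 3, 4]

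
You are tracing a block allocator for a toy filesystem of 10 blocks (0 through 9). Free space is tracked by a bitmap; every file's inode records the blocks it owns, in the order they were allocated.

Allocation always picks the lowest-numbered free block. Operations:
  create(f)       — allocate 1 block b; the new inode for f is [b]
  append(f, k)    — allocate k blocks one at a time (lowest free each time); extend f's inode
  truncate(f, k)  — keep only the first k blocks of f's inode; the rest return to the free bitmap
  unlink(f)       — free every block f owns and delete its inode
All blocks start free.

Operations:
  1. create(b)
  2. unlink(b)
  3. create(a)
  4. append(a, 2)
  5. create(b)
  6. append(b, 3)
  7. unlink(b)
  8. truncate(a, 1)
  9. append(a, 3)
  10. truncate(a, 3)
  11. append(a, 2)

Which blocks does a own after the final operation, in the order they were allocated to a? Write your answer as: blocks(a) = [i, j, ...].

  1. create(b)  ⇒  F.........  {b→[0]}
  2. unlink(b)  ⇒  ..........  {}
  3. create(a)  ⇒  F.........  {a→[0]}
  4. append(a, 2)  ⇒  FFF.......  {a→[0, 1, 2]}
  5. create(b)  ⇒  FFFF......  {a→[0, 1, 2]; b→[3]}
  6. append(b, 3)  ⇒  FFFFFFF...  {a→[0, 1, 2]; b→[3, 4, 5, 6]}
  7. unlink(b)  ⇒  FFF.......  {a→[0, 1, 2]}
  8. truncate(a, 1)  ⇒  F.........  {a→[0]}
  9. append(a, 3)  ⇒  FFFF......  {a→[0, 1, 2, 3]}
  10. truncate(a, 3)  ⇒  FFF.......  {a→[0, 1, 2]}
  11. append(a, 2)  ⇒  FFFFF.....  {a→[0, 1, 2, 3, 4]}

blocks(a) = [0, 1, 2, 3, 4]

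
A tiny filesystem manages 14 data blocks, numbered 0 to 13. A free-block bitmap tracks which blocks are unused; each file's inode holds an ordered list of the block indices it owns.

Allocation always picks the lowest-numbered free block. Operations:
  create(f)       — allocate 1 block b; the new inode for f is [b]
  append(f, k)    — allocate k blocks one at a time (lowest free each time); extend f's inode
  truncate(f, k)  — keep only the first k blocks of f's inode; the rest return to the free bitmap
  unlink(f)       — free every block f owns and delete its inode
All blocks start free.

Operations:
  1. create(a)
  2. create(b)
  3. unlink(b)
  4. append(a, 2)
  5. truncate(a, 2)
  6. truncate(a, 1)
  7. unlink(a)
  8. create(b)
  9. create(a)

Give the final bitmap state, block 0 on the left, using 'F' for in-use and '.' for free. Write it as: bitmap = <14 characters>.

bitmap = FF............

after create(a) → a:[0]  free=[F.............]
after create(b) → a:[0], b:[1]  free=[FF............]
after unlink(b) → a:[0]  free=[F.............]
after append(a, 2) → a:[0, 1, 2]  free=[FFF...........]
after truncate(a, 2) → a:[0, 1]  free=[FF............]
after truncate(a, 1) → a:[0]  free=[F.............]
after unlink(a) →   free=[..............]
after create(b) → b:[0]  free=[F.............]
after create(a) → a:[1], b:[0]  free=[FF............]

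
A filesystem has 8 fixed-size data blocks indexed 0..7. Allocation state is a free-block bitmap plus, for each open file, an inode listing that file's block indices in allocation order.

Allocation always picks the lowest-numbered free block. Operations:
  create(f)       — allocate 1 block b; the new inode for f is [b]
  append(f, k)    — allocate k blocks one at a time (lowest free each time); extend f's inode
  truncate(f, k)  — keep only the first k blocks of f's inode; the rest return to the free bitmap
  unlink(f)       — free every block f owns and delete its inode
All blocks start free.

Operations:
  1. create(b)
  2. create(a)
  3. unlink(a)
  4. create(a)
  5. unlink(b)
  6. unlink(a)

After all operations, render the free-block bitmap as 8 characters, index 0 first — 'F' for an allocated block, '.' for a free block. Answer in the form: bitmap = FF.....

create(b): bitmap=F....... | b=[0]
create(a): bitmap=FF...... | a=[1] b=[0]
unlink(a): bitmap=F....... | b=[0]
create(a): bitmap=FF...... | a=[1] b=[0]
unlink(b): bitmap=.F...... | a=[1]
unlink(a): bitmap=........ | 

bitmap = ........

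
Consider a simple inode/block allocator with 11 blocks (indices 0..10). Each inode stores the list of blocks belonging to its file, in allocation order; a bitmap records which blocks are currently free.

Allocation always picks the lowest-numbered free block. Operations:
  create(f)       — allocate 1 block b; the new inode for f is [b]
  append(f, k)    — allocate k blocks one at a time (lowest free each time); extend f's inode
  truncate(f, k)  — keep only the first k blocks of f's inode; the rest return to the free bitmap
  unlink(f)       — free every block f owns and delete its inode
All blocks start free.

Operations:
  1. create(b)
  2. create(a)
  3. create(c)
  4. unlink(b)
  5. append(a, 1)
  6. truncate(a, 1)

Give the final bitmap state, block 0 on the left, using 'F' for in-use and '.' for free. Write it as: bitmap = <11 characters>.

bitmap = .FF........

after create(b) → b:[0]  free=[F..........]
after create(a) → a:[1], b:[0]  free=[FF.........]
after create(c) → a:[1], b:[0], c:[2]  free=[FFF........]
after unlink(b) → a:[1], c:[2]  free=[.FF........]
after append(a, 1) → a:[1, 0], c:[2]  free=[FFF........]
after truncate(a, 1) → a:[1], c:[2]  free=[.FF........]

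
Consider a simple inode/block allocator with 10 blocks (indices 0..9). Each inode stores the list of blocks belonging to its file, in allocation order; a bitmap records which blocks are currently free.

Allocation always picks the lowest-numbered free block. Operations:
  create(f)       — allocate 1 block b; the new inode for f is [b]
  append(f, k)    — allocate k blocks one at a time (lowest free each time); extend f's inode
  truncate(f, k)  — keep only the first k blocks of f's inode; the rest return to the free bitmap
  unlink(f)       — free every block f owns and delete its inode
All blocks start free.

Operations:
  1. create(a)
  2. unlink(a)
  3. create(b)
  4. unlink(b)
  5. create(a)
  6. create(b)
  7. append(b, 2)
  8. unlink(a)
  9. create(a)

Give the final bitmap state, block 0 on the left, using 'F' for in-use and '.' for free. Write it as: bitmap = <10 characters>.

bitmap = FFFF......

[1] create(a) — a=0 (map F.........)
[2] unlink(a) —  (map ..........)
[3] create(b) — b=0 (map F.........)
[4] unlink(b) —  (map ..........)
[5] create(a) — a=0 (map F.........)
[6] create(b) — a=0 b=1 (map FF........)
[7] append(b, 2) — a=0 b=1,2,3 (map FFFF......)
[8] unlink(a) — b=1,2,3 (map .FFF......)
[9] create(a) — a=0 b=1,2,3 (map FFFF......)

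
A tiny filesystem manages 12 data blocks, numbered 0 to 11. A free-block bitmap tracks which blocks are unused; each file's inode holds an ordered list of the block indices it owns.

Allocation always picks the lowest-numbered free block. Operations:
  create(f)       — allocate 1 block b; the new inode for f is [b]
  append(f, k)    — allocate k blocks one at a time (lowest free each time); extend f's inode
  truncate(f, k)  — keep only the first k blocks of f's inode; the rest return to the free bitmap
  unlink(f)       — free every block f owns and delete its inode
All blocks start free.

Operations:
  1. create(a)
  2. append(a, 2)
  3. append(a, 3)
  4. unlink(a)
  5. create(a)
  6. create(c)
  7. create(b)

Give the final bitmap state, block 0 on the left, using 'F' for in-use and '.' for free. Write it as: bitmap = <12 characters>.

create(a): bitmap=F........... | a=[0]
append(a, 2): bitmap=FFF......... | a=[0, 1, 2]
append(a, 3): bitmap=FFFFFF...... | a=[0, 1, 2, 3, 4, 5]
unlink(a): bitmap=............ | 
create(a): bitmap=F........... | a=[0]
create(c): bitmap=FF.......... | a=[0] c=[1]
create(b): bitmap=FFF......... | a=[0] b=[2] c=[1]

bitmap = FFF.........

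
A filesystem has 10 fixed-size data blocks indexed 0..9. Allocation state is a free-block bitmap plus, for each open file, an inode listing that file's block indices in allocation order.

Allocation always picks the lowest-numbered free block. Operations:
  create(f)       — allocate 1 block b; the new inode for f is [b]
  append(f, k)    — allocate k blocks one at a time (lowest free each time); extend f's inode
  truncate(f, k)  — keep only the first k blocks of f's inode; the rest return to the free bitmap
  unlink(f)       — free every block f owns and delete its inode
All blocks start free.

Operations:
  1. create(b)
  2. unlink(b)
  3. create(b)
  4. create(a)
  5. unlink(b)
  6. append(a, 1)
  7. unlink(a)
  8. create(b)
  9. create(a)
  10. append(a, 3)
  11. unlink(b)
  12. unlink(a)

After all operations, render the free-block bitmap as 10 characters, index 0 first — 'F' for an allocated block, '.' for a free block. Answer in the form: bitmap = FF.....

bitmap = ..........

create(b): bitmap=F......... | b=[0]
unlink(b): bitmap=.......... | 
create(b): bitmap=F......... | b=[0]
create(a): bitmap=FF........ | a=[1] b=[0]
unlink(b): bitmap=.F........ | a=[1]
append(a, 1): bitmap=FF........ | a=[1, 0]
unlink(a): bitmap=.......... | 
create(b): bitmap=F......... | b=[0]
create(a): bitmap=FF........ | a=[1] b=[0]
append(a, 3): bitmap=FFFFF..... | a=[1, 2, 3, 4] b=[0]
unlink(b): bitmap=.FFFF..... | a=[1, 2, 3, 4]
unlink(a): bitmap=.......... | 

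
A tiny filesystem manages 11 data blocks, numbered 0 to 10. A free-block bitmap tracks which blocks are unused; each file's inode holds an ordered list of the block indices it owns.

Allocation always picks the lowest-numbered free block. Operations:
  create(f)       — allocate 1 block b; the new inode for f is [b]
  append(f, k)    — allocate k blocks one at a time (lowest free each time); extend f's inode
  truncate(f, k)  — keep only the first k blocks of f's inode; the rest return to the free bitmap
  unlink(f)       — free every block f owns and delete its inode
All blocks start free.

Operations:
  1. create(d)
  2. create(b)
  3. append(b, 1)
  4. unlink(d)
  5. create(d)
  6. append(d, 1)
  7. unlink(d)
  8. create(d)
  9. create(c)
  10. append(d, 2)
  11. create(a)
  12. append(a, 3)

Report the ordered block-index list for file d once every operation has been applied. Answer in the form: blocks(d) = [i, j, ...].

blocks(d) = [0, 4, 5]

  1. create(d)  ⇒  F..........  {d→[0]}
  2. create(b)  ⇒  FF.........  {b→[1]; d→[0]}
  3. append(b, 1)  ⇒  FFF........  {b→[1, 2]; d→[0]}
  4. unlink(d)  ⇒  .FF........  {b→[1, 2]}
  5. create(d)  ⇒  FFF........  {b→[1, 2]; d→[0]}
  6. append(d, 1)  ⇒  FFFF.......  {b→[1, 2]; d→[0, 3]}
  7. unlink(d)  ⇒  .FF........  {b→[1, 2]}
  8. create(d)  ⇒  FFF........  {b→[1, 2]; d→[0]}
  9. create(c)  ⇒  FFFF.......  {b→[1, 2]; c→[3]; d→[0]}
  10. append(d, 2)  ⇒  FFFFFF.....  {b→[1, 2]; c→[3]; d→[0, 4, 5]}
  11. create(a)  ⇒  FFFFFFF....  {a→[6]; b→[1, 2]; c→[3]; d→[0, 4, 5]}
  12. append(a, 3)  ⇒  FFFFFFFFFF.  {a→[6, 7, 8, 9]; b→[1, 2]; c→[3]; d→[0, 4, 5]}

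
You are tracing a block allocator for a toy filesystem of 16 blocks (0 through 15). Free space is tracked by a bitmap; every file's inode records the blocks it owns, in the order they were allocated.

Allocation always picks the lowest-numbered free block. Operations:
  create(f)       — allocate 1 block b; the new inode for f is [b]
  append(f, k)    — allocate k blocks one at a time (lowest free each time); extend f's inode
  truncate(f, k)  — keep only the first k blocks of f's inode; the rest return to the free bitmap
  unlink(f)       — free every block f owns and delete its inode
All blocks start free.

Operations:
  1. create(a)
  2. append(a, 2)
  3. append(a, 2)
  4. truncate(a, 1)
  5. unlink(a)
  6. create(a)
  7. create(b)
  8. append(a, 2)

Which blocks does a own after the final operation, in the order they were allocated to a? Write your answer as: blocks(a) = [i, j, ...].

blocks(a) = [0, 2, 3]

create(a): bitmap=F............... | a=[0]
append(a, 2): bitmap=FFF............. | a=[0, 1, 2]
append(a, 2): bitmap=FFFFF........... | a=[0, 1, 2, 3, 4]
truncate(a, 1): bitmap=F............... | a=[0]
unlink(a): bitmap=................ | 
create(a): bitmap=F............... | a=[0]
create(b): bitmap=FF.............. | a=[0] b=[1]
append(a, 2): bitmap=FFFF............ | a=[0, 2, 3] b=[1]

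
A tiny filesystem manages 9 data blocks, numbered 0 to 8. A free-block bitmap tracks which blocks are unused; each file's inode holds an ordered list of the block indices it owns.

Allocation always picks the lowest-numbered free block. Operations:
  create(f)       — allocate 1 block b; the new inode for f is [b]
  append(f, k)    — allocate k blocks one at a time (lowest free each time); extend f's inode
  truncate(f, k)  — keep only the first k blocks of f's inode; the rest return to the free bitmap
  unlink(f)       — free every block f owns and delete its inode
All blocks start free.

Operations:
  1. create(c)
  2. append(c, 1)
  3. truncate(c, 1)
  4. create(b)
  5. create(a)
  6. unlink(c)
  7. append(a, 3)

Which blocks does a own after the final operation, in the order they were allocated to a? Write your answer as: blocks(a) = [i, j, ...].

  1. create(c)  ⇒  F........  {c→[0]}
  2. append(c, 1)  ⇒  FF.......  {c→[0, 1]}
  3. truncate(c, 1)  ⇒  F........  {c→[0]}
  4. create(b)  ⇒  FF.......  {b→[1]; c→[0]}
  5. create(a)  ⇒  FFF......  {a→[2]; b→[1]; c→[0]}
  6. unlink(c)  ⇒  .FF......  {a→[2]; b→[1]}
  7. append(a, 3)  ⇒  FFFFF....  {a→[2, 0, 3, 4]; b→[1]}

blocks(a) = [2, 0, 3, 4]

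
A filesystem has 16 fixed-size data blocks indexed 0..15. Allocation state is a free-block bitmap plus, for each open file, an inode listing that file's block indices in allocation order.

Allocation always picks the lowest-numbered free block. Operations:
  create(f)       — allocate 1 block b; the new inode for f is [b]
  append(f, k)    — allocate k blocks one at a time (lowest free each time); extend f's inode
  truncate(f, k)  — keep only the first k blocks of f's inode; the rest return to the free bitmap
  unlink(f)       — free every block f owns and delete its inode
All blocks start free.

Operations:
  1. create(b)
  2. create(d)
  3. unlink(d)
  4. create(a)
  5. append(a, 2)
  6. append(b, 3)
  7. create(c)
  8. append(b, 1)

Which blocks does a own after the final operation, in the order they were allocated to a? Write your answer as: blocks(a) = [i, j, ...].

blocks(a) = [1, 2, 3]

create(b): bitmap=F............... | b=[0]
create(d): bitmap=FF.............. | b=[0] d=[1]
unlink(d): bitmap=F............... | b=[0]
create(a): bitmap=FF.............. | a=[1] b=[0]
append(a, 2): bitmap=FFFF............ | a=[1, 2, 3] b=[0]
append(b, 3): bitmap=FFFFFFF......... | a=[1, 2, 3] b=[0, 4, 5, 6]
create(c): bitmap=FFFFFFFF........ | a=[1, 2, 3] b=[0, 4, 5, 6] c=[7]
append(b, 1): bitmap=FFFFFFFFF....... | a=[1, 2, 3] b=[0, 4, 5, 6, 8] c=[7]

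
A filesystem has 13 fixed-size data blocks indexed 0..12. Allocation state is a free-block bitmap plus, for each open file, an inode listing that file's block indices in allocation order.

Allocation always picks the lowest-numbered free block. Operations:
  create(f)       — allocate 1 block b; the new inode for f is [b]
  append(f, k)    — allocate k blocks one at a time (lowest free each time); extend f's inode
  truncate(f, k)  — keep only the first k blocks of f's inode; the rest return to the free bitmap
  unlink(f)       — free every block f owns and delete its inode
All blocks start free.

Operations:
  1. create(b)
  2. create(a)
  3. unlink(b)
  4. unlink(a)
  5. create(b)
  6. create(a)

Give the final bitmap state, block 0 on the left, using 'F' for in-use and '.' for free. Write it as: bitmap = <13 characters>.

bitmap = FF...........

  1. create(b)  ⇒  F............  {b→[0]}
  2. create(a)  ⇒  FF...........  {a→[1]; b→[0]}
  3. unlink(b)  ⇒  .F...........  {a→[1]}
  4. unlink(a)  ⇒  .............  {}
  5. create(b)  ⇒  F............  {b→[0]}
  6. create(a)  ⇒  FF...........  {a→[1]; b→[0]}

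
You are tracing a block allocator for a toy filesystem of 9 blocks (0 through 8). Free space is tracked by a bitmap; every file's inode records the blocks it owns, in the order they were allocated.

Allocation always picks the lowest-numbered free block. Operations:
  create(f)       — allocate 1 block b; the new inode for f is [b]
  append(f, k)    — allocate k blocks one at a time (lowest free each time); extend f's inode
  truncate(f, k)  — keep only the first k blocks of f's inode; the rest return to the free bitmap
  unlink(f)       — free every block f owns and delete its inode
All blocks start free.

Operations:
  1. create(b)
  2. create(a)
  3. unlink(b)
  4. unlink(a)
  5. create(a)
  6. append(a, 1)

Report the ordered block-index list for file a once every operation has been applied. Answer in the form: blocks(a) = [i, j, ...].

blocks(a) = [0, 1]

  1. create(b)  ⇒  F........  {b→[0]}
  2. create(a)  ⇒  FF.......  {a→[1]; b→[0]}
  3. unlink(b)  ⇒  .F.......  {a→[1]}
  4. unlink(a)  ⇒  .........  {}
  5. create(a)  ⇒  F........  {a→[0]}
  6. append(a, 1)  ⇒  FF.......  {a→[0, 1]}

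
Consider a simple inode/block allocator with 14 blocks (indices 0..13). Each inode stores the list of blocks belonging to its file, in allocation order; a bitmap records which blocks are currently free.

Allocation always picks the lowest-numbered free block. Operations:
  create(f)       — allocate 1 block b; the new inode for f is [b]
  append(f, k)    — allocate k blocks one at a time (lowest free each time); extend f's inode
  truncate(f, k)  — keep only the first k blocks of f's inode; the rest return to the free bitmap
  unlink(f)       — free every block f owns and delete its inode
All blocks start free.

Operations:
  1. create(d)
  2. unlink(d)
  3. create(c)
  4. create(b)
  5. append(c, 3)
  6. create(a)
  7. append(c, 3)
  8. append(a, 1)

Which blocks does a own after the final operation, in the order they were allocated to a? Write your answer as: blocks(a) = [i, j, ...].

blocks(a) = [5, 9]

after create(d) → d:[0]  free=[F.............]
after unlink(d) →   free=[..............]
after create(c) → c:[0]  free=[F.............]
after create(b) → b:[1], c:[0]  free=[FF............]
after append(c, 3) → b:[1], c:[0, 2, 3, 4]  free=[FFFFF.........]
after create(a) → a:[5], b:[1], c:[0, 2, 3, 4]  free=[FFFFFF........]
after append(c, 3) → a:[5], b:[1], c:[0, 2, 3, 4, 6, 7, 8]  free=[FFFFFFFFF.....]
after append(a, 1) → a:[5, 9], b:[1], c:[0, 2, 3, 4, 6, 7, 8]  free=[FFFFFFFFFF....]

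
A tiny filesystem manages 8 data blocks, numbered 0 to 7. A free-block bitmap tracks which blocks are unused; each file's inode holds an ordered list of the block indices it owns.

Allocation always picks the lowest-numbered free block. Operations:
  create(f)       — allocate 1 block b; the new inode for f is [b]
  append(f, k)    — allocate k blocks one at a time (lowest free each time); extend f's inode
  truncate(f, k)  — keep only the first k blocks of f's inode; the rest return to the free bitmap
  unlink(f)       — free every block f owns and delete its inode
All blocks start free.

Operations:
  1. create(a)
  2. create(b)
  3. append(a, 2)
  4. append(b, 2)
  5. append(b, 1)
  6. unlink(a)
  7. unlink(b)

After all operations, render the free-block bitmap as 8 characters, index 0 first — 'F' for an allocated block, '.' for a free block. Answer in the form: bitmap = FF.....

[1] create(a) — a=0 (map F.......)
[2] create(b) — a=0 b=1 (map FF......)
[3] append(a, 2) — a=0,2,3 b=1 (map FFFF....)
[4] append(b, 2) — a=0,2,3 b=1,4,5 (map FFFFFF..)
[5] append(b, 1) — a=0,2,3 b=1,4,5,6 (map FFFFFFF.)
[6] unlink(a) — b=1,4,5,6 (map .F..FFF.)
[7] unlink(b) —  (map ........)

bitmap = ........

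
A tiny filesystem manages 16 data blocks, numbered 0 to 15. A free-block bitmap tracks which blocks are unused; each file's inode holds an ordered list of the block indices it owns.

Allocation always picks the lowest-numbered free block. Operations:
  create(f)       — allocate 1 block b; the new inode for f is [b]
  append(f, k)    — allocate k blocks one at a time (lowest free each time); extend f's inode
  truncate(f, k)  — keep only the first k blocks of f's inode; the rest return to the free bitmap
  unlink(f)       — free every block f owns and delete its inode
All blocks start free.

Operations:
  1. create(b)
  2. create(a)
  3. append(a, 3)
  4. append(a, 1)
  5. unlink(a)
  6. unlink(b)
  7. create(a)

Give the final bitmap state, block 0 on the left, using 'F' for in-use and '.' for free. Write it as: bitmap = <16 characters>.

  1. create(b)  ⇒  F...............  {b→[0]}
  2. create(a)  ⇒  FF..............  {a→[1]; b→[0]}
  3. append(a, 3)  ⇒  FFFFF...........  {a→[1, 2, 3, 4]; b→[0]}
  4. append(a, 1)  ⇒  FFFFFF..........  {a→[1, 2, 3, 4, 5]; b→[0]}
  5. unlink(a)  ⇒  F...............  {b→[0]}
  6. unlink(b)  ⇒  ................  {}
  7. create(a)  ⇒  F...............  {a→[0]}

bitmap = F...............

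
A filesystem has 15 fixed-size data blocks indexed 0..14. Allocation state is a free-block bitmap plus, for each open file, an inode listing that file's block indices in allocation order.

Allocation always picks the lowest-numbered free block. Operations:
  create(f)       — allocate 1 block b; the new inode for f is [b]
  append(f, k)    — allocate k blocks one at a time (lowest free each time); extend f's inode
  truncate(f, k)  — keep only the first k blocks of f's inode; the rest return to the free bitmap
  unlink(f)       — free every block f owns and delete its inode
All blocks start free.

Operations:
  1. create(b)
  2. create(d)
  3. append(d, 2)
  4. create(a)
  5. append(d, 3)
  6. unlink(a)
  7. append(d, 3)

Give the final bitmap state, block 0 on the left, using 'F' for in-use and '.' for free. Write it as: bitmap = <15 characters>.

bitmap = FFFFFFFFFF.....

create(b): bitmap=F.............. | b=[0]
create(d): bitmap=FF............. | b=[0] d=[1]
append(d, 2): bitmap=FFFF........... | b=[0] d=[1, 2, 3]
create(a): bitmap=FFFFF.......... | a=[4] b=[0] d=[1, 2, 3]
append(d, 3): bitmap=FFFFFFFF....... | a=[4] b=[0] d=[1, 2, 3, 5, 6, 7]
unlink(a): bitmap=FFFF.FFF....... | b=[0] d=[1, 2, 3, 5, 6, 7]
append(d, 3): bitmap=FFFFFFFFFF..... | b=[0] d=[1, 2, 3, 5, 6, 7, 4, 8, 9]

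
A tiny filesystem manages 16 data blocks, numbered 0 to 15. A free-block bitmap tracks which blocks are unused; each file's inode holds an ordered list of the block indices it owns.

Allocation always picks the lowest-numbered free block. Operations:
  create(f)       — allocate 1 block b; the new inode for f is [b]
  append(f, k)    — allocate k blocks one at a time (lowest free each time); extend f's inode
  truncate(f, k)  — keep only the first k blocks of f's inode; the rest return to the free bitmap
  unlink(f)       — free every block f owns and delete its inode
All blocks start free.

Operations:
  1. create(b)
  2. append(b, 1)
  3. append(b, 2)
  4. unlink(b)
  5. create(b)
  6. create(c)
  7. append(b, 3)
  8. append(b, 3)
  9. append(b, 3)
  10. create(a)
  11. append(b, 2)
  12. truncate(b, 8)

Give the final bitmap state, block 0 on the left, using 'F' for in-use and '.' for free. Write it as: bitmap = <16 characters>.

bitmap = FFFFFFFFF..F....

create(b): bitmap=F............... | b=[0]
append(b, 1): bitmap=FF.............. | b=[0, 1]
append(b, 2): bitmap=FFFF............ | b=[0, 1, 2, 3]
unlink(b): bitmap=................ | 
create(b): bitmap=F............... | b=[0]
create(c): bitmap=FF.............. | b=[0] c=[1]
append(b, 3): bitmap=FFFFF........... | b=[0, 2, 3, 4] c=[1]
append(b, 3): bitmap=FFFFFFFF........ | b=[0, 2, 3, 4, 5, 6, 7] c=[1]
append(b, 3): bitmap=FFFFFFFFFFF..... | b=[0, 2, 3, 4, 5, 6, 7, 8, 9, 10] c=[1]
create(a): bitmap=FFFFFFFFFFFF.... | a=[11] b=[0, 2, 3, 4, 5, 6, 7, 8, 9, 10] c=[1]
append(b, 2): bitmap=FFFFFFFFFFFFFF.. | a=[11] b=[0, 2, 3, 4, 5, 6, 7, 8, 9, 10, 12, 13] c=[1]
truncate(b, 8): bitmap=FFFFFFFFF..F.... | a=[11] b=[0, 2, 3, 4, 5, 6, 7, 8] c=[1]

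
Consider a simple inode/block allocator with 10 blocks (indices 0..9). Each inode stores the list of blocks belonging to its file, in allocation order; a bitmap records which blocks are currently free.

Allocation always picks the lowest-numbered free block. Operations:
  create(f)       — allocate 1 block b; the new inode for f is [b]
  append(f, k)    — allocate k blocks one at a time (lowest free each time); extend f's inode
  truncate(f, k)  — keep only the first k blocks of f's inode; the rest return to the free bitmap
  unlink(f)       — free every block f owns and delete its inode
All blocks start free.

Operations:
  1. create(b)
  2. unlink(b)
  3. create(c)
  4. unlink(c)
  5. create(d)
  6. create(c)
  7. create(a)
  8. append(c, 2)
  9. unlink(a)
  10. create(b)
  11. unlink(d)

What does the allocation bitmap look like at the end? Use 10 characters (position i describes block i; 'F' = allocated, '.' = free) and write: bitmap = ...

create(b): bitmap=F......... | b=[0]
unlink(b): bitmap=.......... | 
create(c): bitmap=F......... | c=[0]
unlink(c): bitmap=.......... | 
create(d): bitmap=F......... | d=[0]
create(c): bitmap=FF........ | c=[1] d=[0]
create(a): bitmap=FFF....... | a=[2] c=[1] d=[0]
append(c, 2): bitmap=FFFFF..... | a=[2] c=[1, 3, 4] d=[0]
unlink(a): bitmap=FF.FF..... | c=[1, 3, 4] d=[0]
create(b): bitmap=FFFFF..... | b=[2] c=[1, 3, 4] d=[0]
unlink(d): bitmap=.FFFF..... | b=[2] c=[1, 3, 4]

bitmap = .FFFF.....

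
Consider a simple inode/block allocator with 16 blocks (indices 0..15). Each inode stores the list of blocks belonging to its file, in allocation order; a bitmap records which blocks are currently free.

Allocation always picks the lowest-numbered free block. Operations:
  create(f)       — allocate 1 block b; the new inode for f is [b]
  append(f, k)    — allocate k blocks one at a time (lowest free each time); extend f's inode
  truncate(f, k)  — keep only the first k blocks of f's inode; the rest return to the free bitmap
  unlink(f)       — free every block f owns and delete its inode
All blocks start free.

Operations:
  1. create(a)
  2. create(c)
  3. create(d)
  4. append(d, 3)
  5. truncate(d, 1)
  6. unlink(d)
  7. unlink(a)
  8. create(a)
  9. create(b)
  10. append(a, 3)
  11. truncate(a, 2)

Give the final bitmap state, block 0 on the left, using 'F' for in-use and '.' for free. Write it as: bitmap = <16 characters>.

bitmap = FFFF............

  1. create(a)  ⇒  F...............  {a→[0]}
  2. create(c)  ⇒  FF..............  {a→[0]; c→[1]}
  3. create(d)  ⇒  FFF.............  {a→[0]; c→[1]; d→[2]}
  4. append(d, 3)  ⇒  FFFFFF..........  {a→[0]; c→[1]; d→[2, 3, 4, 5]}
  5. truncate(d, 1)  ⇒  FFF.............  {a→[0]; c→[1]; d→[2]}
  6. unlink(d)  ⇒  FF..............  {a→[0]; c→[1]}
  7. unlink(a)  ⇒  .F..............  {c→[1]}
  8. create(a)  ⇒  FF..............  {a→[0]; c→[1]}
  9. create(b)  ⇒  FFF.............  {a→[0]; b→[2]; c→[1]}
  10. append(a, 3)  ⇒  FFFFFF..........  {a→[0, 3, 4, 5]; b→[2]; c→[1]}
  11. truncate(a, 2)  ⇒  FFFF............  {a→[0, 3]; b→[2]; c→[1]}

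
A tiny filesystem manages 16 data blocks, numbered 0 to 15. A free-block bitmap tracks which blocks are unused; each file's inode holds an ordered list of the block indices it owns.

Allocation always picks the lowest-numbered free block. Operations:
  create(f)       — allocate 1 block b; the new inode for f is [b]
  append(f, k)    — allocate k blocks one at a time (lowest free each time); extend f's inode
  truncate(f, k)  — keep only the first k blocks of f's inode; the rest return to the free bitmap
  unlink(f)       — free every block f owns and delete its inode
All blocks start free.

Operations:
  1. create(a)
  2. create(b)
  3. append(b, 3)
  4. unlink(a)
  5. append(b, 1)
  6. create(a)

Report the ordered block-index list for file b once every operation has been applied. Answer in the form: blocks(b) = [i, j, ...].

[1] create(a) — a=0 (map F...............)
[2] create(b) — a=0 b=1 (map FF..............)
[3] append(b, 3) — a=0 b=1,2,3,4 (map FFFFF...........)
[4] unlink(a) — b=1,2,3,4 (map .FFFF...........)
[5] append(b, 1) — b=1,2,3,4,0 (map FFFFF...........)
[6] create(a) — a=5 b=1,2,3,4,0 (map FFFFFF..........)

blocks(b) = [1, 2, 3, 4, 0]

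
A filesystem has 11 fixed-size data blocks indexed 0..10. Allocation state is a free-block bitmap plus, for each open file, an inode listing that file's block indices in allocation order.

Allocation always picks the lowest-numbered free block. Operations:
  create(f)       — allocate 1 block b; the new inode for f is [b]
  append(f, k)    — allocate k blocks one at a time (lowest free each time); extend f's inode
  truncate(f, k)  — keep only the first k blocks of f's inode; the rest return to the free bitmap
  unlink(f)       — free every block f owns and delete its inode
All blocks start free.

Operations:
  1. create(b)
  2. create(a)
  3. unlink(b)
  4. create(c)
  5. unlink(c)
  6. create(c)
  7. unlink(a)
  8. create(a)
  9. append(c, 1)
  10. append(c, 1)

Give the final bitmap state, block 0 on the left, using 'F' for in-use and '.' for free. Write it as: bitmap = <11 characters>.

bitmap = FFFF.......

after create(b) → b:[0]  free=[F..........]
after create(a) → a:[1], b:[0]  free=[FF.........]
after unlink(b) → a:[1]  free=[.F.........]
after create(c) → a:[1], c:[0]  free=[FF.........]
after unlink(c) → a:[1]  free=[.F.........]
after create(c) → a:[1], c:[0]  free=[FF.........]
after unlink(a) → c:[0]  free=[F..........]
after create(a) → a:[1], c:[0]  free=[FF.........]
after append(c, 1) → a:[1], c:[0, 2]  free=[FFF........]
after append(c, 1) → a:[1], c:[0, 2, 3]  free=[FFFF.......]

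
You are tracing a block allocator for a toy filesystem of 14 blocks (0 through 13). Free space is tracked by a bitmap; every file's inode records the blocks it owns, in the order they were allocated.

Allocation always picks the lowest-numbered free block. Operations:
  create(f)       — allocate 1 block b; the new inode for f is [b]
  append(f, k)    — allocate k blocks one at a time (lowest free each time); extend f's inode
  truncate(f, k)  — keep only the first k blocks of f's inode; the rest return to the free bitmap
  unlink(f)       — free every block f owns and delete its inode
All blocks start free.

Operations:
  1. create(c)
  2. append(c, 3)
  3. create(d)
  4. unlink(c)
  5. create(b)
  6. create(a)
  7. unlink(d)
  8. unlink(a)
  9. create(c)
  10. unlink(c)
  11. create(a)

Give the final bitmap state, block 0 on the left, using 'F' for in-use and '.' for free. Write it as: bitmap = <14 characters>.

create(c): bitmap=F............. | c=[0]
append(c, 3): bitmap=FFFF.......... | c=[0, 1, 2, 3]
create(d): bitmap=FFFFF......... | c=[0, 1, 2, 3] d=[4]
unlink(c): bitmap=....F......... | d=[4]
create(b): bitmap=F...F......... | b=[0] d=[4]
create(a): bitmap=FF..F......... | a=[1] b=[0] d=[4]
unlink(d): bitmap=FF............ | a=[1] b=[0]
unlink(a): bitmap=F............. | b=[0]
create(c): bitmap=FF............ | b=[0] c=[1]
unlink(c): bitmap=F............. | b=[0]
create(a): bitmap=FF............ | a=[1] b=[0]

bitmap = FF............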